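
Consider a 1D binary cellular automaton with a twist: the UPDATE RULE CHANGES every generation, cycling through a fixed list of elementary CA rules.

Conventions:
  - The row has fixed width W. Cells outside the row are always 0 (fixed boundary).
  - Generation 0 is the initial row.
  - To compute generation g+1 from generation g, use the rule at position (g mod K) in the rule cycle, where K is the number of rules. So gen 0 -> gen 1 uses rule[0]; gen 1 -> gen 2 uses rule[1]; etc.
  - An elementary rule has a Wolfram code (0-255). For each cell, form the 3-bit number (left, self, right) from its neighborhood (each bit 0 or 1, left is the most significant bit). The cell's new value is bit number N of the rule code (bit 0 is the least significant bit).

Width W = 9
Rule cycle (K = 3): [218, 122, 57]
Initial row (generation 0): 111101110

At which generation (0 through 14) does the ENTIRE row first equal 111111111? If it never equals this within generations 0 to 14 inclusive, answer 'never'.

Gen 0: 111101110
Gen 1 (rule 218): 111101111
Gen 2 (rule 122): 100111001
Gen 3 (rule 57): 010100100
Gen 4 (rule 218): 100011010
Gen 5 (rule 122): 010111101
Gen 6 (rule 57): 001100010
Gen 7 (rule 218): 011110101
Gen 8 (rule 122): 110011010
Gen 9 (rule 57): 101010101
Gen 10 (rule 218): 000000000
Gen 11 (rule 122): 000000000
Gen 12 (rule 57): 111111111
Gen 13 (rule 218): 111111111
Gen 14 (rule 122): 100000001

Answer: 12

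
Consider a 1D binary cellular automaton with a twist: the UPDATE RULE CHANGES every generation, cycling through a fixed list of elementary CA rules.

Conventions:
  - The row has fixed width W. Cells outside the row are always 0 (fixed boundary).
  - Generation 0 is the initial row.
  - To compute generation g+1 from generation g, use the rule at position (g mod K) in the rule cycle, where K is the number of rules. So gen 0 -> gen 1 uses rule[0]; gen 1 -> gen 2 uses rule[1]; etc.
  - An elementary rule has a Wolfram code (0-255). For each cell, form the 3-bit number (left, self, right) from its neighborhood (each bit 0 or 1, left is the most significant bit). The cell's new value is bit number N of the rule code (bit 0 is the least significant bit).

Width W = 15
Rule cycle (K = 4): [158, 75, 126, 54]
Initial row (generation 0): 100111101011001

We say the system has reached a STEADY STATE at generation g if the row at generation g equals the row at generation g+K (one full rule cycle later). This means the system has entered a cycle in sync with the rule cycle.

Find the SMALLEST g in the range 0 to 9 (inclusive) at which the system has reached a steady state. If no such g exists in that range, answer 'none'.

Gen 0: 100111101011001
Gen 1 (rule 158): 111111001010111
Gen 2 (rule 75): 100001010000101
Gen 3 (rule 126): 110011111001111
Gen 4 (rule 54): 001100000110000
Gen 5 (rule 158): 011010001101000
Gen 6 (rule 75): 111000111100011
Gen 7 (rule 126): 101101100110111
Gen 8 (rule 54): 110010011001000
Gen 9 (rule 158): 101111110111100
Gen 10 (rule 75): 001000010100101
Gen 11 (rule 126): 011100111111111
Gen 12 (rule 54): 100011000000000
Gen 13 (rule 158): 110110100000000

Answer: none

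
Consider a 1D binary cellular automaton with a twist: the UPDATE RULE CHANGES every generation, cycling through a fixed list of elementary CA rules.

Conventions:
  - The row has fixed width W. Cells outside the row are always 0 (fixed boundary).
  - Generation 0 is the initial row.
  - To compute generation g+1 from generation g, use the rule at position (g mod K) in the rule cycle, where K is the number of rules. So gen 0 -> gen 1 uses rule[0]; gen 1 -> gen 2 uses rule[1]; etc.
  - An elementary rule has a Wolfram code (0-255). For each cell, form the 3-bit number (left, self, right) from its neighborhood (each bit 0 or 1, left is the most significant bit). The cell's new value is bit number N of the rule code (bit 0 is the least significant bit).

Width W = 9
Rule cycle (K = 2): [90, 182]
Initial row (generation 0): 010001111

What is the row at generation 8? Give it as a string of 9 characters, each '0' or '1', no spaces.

Gen 0: 010001111
Gen 1 (rule 90): 101011001
Gen 2 (rule 182): 111100111
Gen 3 (rule 90): 100111101
Gen 4 (rule 182): 111011011
Gen 5 (rule 90): 101011011
Gen 6 (rule 182): 111100100
Gen 7 (rule 90): 100111010
Gen 8 (rule 182): 111010111

Answer: 111010111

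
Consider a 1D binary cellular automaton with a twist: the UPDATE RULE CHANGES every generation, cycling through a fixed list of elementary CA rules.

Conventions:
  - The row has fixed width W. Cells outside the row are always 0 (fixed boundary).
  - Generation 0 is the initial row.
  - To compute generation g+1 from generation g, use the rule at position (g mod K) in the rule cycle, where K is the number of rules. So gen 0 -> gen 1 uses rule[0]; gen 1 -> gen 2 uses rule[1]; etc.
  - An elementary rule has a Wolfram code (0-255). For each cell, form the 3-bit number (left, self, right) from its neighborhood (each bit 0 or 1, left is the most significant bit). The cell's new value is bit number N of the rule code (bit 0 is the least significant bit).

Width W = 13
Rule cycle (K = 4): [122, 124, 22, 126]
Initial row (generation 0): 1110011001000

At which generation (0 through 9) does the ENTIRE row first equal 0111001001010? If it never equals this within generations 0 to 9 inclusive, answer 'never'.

Gen 0: 1110011001000
Gen 1 (rule 122): 1011111110100
Gen 2 (rule 124): 1110000011110
Gen 3 (rule 22): 0001000100001
Gen 4 (rule 126): 0011101110011
Gen 5 (rule 122): 0110111011111
Gen 6 (rule 124): 0111101110001
Gen 7 (rule 22): 1000000001011
Gen 8 (rule 126): 1100000011111
Gen 9 (rule 122): 1110000110001

Answer: never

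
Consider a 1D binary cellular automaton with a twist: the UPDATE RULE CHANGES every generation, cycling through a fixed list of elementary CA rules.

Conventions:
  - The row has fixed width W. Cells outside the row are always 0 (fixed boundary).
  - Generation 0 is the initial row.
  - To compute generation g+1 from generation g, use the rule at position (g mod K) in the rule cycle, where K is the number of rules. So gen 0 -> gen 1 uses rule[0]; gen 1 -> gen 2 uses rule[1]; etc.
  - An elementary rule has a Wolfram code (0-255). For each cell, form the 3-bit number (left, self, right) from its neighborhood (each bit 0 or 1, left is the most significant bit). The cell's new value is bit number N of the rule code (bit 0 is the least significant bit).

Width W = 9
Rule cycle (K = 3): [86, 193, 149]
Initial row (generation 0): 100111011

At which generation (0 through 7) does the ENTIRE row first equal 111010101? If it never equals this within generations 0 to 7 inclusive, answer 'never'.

Gen 0: 100111011
Gen 1 (rule 86): 111001001
Gen 2 (rule 193): 011000000
Gen 3 (rule 149): 000111111
Gen 4 (rule 86): 001000001
Gen 5 (rule 193): 100011100
Gen 6 (rule 149): 111001011
Gen 7 (rule 86): 001111001

Answer: never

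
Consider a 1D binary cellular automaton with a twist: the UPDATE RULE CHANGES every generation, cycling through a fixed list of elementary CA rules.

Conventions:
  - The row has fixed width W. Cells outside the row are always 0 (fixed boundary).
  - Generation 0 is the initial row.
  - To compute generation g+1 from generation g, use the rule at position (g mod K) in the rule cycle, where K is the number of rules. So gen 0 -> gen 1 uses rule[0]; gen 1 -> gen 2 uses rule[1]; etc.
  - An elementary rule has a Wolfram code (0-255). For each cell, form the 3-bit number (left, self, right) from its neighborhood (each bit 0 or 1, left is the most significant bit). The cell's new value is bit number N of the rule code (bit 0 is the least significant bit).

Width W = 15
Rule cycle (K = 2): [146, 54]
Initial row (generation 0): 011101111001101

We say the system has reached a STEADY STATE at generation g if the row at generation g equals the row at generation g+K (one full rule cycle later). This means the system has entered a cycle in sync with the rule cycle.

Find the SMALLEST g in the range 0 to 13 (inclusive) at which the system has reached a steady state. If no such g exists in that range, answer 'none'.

Answer: 7

Derivation:
Gen 0: 011101111001101
Gen 1 (rule 146): 101000110110000
Gen 2 (rule 54): 111101001001000
Gen 3 (rule 146): 011000110110100
Gen 4 (rule 54): 100101001001110
Gen 5 (rule 146): 011000110110101
Gen 6 (rule 54): 100101001001111
Gen 7 (rule 146): 011000110110110
Gen 8 (rule 54): 100101001001001
Gen 9 (rule 146): 011000110110110
Gen 10 (rule 54): 100101001001001
Gen 11 (rule 146): 011000110110110
Gen 12 (rule 54): 100101001001001
Gen 13 (rule 146): 011000110110110
Gen 14 (rule 54): 100101001001001
Gen 15 (rule 146): 011000110110110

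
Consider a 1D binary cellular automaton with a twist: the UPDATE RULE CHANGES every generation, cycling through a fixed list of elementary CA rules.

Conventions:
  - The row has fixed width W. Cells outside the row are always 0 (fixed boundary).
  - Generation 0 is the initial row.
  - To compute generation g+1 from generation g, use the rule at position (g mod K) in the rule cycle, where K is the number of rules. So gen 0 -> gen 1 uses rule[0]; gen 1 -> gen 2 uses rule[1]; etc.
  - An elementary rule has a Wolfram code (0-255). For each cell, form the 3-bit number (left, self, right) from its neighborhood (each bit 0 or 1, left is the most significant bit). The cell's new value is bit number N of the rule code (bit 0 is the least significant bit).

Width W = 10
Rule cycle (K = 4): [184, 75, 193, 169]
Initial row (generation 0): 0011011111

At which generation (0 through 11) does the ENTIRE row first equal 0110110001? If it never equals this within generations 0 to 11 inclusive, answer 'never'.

Answer: 7

Derivation:
Gen 0: 0011011111
Gen 1 (rule 184): 0010111110
Gen 2 (rule 75): 1100100010
Gen 3 (rule 193): 0100001000
Gen 4 (rule 169): 0001100011
Gen 5 (rule 184): 0001010010
Gen 6 (rule 75): 1110000100
Gen 7 (rule 193): 0110110001
Gen 8 (rule 169): 0101100100
Gen 9 (rule 184): 0011010010
Gen 10 (rule 75): 1111000100
Gen 11 (rule 193): 0111010001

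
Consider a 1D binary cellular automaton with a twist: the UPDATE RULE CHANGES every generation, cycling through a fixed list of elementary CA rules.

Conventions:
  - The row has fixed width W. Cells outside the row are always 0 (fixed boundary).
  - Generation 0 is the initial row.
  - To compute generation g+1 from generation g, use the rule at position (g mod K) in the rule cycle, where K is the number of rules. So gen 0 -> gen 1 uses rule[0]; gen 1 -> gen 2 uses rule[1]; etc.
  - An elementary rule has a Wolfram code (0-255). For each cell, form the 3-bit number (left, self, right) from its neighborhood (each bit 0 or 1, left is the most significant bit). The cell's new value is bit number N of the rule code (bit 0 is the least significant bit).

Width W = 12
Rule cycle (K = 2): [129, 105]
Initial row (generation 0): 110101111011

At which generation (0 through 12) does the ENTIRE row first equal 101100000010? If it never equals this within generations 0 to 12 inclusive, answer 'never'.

Gen 0: 110101111011
Gen 1 (rule 129): 000000110000
Gen 2 (rule 105): 111110110111
Gen 3 (rule 129): 011100000010
Gen 4 (rule 105): 010101111000
Gen 5 (rule 129): 000000110011
Gen 6 (rule 105): 111110110011
Gen 7 (rule 129): 011100000000
Gen 8 (rule 105): 010101111111
Gen 9 (rule 129): 000000111110
Gen 10 (rule 105): 111110100010
Gen 11 (rule 129): 011100001000
Gen 12 (rule 105): 010101100011

Answer: never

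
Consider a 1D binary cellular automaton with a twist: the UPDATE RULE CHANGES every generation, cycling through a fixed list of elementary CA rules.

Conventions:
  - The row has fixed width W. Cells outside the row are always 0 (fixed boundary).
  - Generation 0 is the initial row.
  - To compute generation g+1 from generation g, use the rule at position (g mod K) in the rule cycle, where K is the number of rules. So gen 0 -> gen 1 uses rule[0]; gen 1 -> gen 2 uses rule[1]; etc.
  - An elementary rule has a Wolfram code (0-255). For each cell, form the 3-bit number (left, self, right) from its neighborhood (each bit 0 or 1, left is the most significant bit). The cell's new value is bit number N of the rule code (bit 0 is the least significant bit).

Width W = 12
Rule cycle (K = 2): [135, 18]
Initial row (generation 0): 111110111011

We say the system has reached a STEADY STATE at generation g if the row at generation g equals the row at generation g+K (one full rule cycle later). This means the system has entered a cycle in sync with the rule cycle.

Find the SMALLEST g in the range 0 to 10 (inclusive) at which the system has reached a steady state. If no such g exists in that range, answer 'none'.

Gen 0: 111110111011
Gen 1 (rule 135): 011100010000
Gen 2 (rule 18): 100010101000
Gen 3 (rule 135): 101110101011
Gen 4 (rule 18): 000000000000
Gen 5 (rule 135): 111111111111
Gen 6 (rule 18): 000000000000
Gen 7 (rule 135): 111111111111
Gen 8 (rule 18): 000000000000
Gen 9 (rule 135): 111111111111
Gen 10 (rule 18): 000000000000
Gen 11 (rule 135): 111111111111
Gen 12 (rule 18): 000000000000

Answer: 4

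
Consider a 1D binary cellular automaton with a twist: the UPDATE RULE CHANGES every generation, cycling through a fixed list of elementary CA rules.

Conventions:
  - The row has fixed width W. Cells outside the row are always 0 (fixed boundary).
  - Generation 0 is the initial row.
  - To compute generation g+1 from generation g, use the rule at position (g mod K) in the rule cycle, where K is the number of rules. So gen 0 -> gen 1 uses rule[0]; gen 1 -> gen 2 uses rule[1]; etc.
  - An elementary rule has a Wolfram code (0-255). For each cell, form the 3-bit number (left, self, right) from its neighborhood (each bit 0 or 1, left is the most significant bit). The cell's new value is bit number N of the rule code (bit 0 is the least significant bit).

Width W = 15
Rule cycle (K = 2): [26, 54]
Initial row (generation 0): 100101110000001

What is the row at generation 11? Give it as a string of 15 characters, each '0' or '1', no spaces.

Gen 0: 100101110000001
Gen 1 (rule 26): 011001001000010
Gen 2 (rule 54): 100111111100111
Gen 3 (rule 26): 011100000011100
Gen 4 (rule 54): 100010000100010
Gen 5 (rule 26): 010101001010101
Gen 6 (rule 54): 111111111111111
Gen 7 (rule 26): 100000000000000
Gen 8 (rule 54): 110000000000000
Gen 9 (rule 26): 101000000000000
Gen 10 (rule 54): 111100000000000
Gen 11 (rule 26): 100010000000000

Answer: 100010000000000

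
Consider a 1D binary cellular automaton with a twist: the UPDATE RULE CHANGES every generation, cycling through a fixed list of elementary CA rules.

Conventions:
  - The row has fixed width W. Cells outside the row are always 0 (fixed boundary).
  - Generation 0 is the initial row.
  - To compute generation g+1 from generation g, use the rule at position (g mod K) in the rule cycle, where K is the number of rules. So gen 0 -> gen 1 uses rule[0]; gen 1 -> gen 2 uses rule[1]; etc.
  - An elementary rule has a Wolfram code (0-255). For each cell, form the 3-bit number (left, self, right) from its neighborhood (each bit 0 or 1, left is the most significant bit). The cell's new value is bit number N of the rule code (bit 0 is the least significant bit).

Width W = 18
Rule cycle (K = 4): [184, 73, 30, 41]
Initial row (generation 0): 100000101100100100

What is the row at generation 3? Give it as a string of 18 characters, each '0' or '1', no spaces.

Answer: 001100010100000000

Derivation:
Gen 0: 100000101100100100
Gen 1 (rule 184): 010000011010010010
Gen 2 (rule 73): 000111011000000000
Gen 3 (rule 30): 001100010100000000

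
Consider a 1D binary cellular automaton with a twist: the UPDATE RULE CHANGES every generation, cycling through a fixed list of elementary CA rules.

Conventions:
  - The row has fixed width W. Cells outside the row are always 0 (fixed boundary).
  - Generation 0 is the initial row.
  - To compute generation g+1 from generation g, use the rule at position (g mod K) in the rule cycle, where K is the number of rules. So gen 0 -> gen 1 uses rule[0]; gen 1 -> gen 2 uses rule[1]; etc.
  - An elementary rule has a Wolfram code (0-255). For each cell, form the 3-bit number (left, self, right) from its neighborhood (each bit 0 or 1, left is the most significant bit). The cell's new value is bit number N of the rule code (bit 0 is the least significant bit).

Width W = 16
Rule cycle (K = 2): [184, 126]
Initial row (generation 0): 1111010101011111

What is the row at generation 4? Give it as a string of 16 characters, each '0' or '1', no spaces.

Gen 0: 1111010101011111
Gen 1 (rule 184): 1110101010111110
Gen 2 (rule 126): 1011111111100011
Gen 3 (rule 184): 0111111111010010
Gen 4 (rule 126): 1100000001111111

Answer: 1100000001111111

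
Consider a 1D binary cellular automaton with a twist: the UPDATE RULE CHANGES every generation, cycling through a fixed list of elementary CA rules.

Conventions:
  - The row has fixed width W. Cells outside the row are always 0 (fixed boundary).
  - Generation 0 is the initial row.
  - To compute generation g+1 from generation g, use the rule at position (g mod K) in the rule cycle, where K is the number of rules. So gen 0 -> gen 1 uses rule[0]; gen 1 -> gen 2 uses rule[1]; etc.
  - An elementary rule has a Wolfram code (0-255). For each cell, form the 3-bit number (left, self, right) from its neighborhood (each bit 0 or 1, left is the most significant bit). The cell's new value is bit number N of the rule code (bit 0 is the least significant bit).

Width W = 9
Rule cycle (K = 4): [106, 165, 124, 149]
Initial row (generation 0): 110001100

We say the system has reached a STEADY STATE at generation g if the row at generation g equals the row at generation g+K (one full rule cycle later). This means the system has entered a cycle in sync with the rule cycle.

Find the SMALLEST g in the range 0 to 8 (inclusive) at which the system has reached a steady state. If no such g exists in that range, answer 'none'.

Answer: none

Derivation:
Gen 0: 110001100
Gen 1 (rule 106): 110011100
Gen 2 (rule 165): 000001001
Gen 3 (rule 124): 000001101
Gen 4 (rule 149): 111100001
Gen 5 (rule 106): 100100010
Gen 6 (rule 165): 100101010
Gen 7 (rule 124): 110111111
Gen 8 (rule 149): 000011110
Gen 9 (rule 106): 000110010
Gen 10 (rule 165): 110000010
Gen 11 (rule 124): 111000011
Gen 12 (rule 149): 010111000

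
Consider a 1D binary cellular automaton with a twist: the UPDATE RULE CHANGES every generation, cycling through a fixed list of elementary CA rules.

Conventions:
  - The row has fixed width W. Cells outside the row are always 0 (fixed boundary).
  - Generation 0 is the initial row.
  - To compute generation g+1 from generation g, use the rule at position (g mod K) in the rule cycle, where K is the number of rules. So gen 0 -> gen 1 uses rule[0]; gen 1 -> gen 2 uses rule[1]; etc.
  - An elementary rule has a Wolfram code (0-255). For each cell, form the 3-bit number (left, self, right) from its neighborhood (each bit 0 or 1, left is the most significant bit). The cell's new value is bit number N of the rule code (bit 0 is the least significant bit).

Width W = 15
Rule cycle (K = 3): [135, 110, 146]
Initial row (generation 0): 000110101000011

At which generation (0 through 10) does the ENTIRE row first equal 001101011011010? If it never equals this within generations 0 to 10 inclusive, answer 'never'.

Gen 0: 000110101000011
Gen 1 (rule 135): 111000101011100
Gen 2 (rule 110): 101001111110100
Gen 3 (rule 146): 000110111100010
Gen 4 (rule 135): 111000011001110
Gen 5 (rule 110): 101000111011010
Gen 6 (rule 146): 000101010000001
Gen 7 (rule 135): 111101010111111
Gen 8 (rule 110): 100111111100001
Gen 9 (rule 146): 011011111010010
Gen 10 (rule 135): 100001110010110

Answer: never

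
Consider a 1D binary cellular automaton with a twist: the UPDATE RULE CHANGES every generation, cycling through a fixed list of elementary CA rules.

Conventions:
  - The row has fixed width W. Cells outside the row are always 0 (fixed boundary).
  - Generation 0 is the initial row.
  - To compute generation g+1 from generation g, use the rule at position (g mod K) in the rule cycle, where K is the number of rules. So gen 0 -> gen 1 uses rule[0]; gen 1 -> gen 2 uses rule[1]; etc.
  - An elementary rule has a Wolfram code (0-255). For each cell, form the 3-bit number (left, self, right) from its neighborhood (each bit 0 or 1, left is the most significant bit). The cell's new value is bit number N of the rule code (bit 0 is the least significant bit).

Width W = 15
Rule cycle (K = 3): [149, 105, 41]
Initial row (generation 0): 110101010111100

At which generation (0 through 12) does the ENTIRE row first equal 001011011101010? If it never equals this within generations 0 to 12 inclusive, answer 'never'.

Answer: never

Derivation:
Gen 0: 110101010111100
Gen 1 (rule 149): 000101010011011
Gen 2 (rule 105): 110010100011111
Gen 3 (rule 41): 100001001010000
Gen 4 (rule 149): 111101101011111
Gen 5 (rule 105): 100111110110001
Gen 6 (rule 41): 000100001100100
Gen 7 (rule 149): 110111100010111
Gen 8 (rule 105): 111100101001101
Gen 9 (rule 41): 100000010001010
Gen 10 (rule 149): 111111011101011
Gen 11 (rule 105): 100001110110111
Gen 12 (rule 41): 001101001101100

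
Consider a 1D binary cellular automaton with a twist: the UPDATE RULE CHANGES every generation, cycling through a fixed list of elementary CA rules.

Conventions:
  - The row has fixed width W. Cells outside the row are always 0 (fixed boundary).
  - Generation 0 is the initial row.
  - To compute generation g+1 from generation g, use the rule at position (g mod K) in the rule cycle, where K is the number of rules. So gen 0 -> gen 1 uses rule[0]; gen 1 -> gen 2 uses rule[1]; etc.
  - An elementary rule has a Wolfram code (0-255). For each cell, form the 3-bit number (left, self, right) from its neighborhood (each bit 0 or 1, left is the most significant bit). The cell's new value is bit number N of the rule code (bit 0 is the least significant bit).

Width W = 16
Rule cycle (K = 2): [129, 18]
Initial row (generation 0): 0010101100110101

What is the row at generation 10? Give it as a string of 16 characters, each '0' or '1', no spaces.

Answer: 0001010000000000

Derivation:
Gen 0: 0010101100110101
Gen 1 (rule 129): 1000000000000000
Gen 2 (rule 18): 0100000000000000
Gen 3 (rule 129): 0001111111111111
Gen 4 (rule 18): 0010000000000000
Gen 5 (rule 129): 1000111111111111
Gen 6 (rule 18): 0101000000000000
Gen 7 (rule 129): 0000011111111111
Gen 8 (rule 18): 0000100000000000
Gen 9 (rule 129): 1110001111111111
Gen 10 (rule 18): 0001010000000000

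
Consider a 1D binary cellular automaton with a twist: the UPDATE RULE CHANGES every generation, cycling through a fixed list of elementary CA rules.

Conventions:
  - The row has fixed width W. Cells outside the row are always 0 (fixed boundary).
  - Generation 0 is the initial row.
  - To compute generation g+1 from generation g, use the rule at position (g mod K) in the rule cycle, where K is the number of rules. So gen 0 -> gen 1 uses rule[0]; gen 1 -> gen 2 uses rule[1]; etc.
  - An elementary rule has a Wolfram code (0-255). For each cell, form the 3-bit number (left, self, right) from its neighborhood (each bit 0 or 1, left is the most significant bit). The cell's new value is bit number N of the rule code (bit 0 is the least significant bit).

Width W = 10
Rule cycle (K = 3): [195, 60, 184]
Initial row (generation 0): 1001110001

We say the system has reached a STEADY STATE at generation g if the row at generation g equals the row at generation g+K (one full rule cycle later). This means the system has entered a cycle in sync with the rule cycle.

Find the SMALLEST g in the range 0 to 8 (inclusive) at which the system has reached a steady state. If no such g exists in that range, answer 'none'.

Gen 0: 1001110001
Gen 1 (rule 195): 0010110110
Gen 2 (rule 60): 0011101101
Gen 3 (rule 184): 0011011010
Gen 4 (rule 195): 1101001000
Gen 5 (rule 60): 1011101100
Gen 6 (rule 184): 0111011010
Gen 7 (rule 195): 1011001000
Gen 8 (rule 60): 1110101100
Gen 9 (rule 184): 1101011010
Gen 10 (rule 195): 0100001000
Gen 11 (rule 60): 0110001100

Answer: none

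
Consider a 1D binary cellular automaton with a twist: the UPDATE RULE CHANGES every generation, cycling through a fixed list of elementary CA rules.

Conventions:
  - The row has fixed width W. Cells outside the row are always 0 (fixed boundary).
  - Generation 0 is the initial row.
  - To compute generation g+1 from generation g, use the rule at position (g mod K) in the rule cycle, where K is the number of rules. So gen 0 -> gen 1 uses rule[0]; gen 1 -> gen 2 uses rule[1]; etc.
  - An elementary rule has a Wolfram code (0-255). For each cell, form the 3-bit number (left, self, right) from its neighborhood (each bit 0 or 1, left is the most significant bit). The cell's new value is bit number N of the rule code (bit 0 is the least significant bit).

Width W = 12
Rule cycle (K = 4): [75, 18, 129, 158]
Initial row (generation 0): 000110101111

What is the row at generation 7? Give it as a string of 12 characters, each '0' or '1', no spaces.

Answer: 110000011111

Derivation:
Gen 0: 000110101111
Gen 1 (rule 75): 111110001001
Gen 2 (rule 18): 000001010110
Gen 3 (rule 129): 111100000000
Gen 4 (rule 158): 111010000000
Gen 5 (rule 75): 101000111111
Gen 6 (rule 18): 000101000000
Gen 7 (rule 129): 110000011111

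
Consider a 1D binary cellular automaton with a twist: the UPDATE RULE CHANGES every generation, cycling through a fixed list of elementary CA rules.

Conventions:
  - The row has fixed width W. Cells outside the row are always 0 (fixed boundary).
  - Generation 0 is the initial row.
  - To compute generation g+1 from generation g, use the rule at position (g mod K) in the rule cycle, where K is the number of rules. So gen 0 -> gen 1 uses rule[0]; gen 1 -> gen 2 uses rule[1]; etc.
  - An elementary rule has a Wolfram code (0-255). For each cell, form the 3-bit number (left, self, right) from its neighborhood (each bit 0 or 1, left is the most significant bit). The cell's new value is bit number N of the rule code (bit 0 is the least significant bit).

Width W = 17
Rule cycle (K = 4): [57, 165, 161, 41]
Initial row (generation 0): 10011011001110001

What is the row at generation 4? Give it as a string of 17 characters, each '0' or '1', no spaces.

Gen 0: 10011011001110001
Gen 1 (rule 57): 01010110101001100
Gen 2 (rule 165): 01111001111000001
Gen 3 (rule 161): 00110000110011100
Gen 4 (rule 41): 10100110100010001

Answer: 10100110100010001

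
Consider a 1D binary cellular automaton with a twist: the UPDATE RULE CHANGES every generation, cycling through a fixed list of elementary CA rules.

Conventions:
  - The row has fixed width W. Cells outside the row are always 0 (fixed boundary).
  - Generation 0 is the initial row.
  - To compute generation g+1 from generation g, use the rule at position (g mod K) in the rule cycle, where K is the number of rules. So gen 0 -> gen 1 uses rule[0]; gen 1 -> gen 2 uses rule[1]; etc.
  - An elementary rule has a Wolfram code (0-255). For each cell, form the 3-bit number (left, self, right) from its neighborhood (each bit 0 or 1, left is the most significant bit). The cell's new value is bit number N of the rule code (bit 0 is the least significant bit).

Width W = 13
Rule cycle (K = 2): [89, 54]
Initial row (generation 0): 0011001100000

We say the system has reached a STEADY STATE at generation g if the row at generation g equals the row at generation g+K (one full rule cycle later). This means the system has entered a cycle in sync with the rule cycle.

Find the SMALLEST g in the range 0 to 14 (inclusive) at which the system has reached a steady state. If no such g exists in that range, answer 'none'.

Gen 0: 0011001100000
Gen 1 (rule 89): 1011101111111
Gen 2 (rule 54): 1100010000000
Gen 3 (rule 89): 1111001111111
Gen 4 (rule 54): 0000110000000
Gen 5 (rule 89): 1110111111111
Gen 6 (rule 54): 0001000000000
Gen 7 (rule 89): 1100111111111
Gen 8 (rule 54): 0011000000000
Gen 9 (rule 89): 1011111111111
Gen 10 (rule 54): 1100000000000
Gen 11 (rule 89): 1111111111111
Gen 12 (rule 54): 0000000000000
Gen 13 (rule 89): 1111111111111
Gen 14 (rule 54): 0000000000000
Gen 15 (rule 89): 1111111111111
Gen 16 (rule 54): 0000000000000

Answer: 11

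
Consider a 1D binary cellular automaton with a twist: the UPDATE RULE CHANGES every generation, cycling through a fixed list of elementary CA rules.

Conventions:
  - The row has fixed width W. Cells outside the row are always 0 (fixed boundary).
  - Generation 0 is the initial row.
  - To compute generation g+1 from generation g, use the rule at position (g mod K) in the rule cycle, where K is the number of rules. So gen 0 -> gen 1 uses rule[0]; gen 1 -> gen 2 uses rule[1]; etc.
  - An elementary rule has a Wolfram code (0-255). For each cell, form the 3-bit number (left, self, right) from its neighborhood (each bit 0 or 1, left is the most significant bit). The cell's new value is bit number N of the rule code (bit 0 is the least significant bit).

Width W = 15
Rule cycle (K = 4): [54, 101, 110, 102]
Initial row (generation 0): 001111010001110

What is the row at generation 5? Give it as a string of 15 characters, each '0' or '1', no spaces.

Answer: 000111110010011

Derivation:
Gen 0: 001111010001110
Gen 1 (rule 54): 010000111010001
Gen 2 (rule 101): 010110001110101
Gen 3 (rule 110): 111110011011111
Gen 4 (rule 102): 000010101100001
Gen 5 (rule 54): 000111110010011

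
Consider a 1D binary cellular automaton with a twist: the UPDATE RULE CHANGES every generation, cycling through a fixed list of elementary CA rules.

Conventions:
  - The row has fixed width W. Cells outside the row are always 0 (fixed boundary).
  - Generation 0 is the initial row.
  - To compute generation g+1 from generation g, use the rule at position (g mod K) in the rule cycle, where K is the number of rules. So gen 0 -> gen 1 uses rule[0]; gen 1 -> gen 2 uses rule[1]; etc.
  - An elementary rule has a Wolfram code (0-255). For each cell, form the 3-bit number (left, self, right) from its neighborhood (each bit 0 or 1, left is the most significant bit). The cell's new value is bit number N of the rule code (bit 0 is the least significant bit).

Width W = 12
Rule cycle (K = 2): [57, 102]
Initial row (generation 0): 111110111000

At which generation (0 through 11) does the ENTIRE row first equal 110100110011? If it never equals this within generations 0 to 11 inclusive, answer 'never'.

Gen 0: 111110111000
Gen 1 (rule 57): 100001100111
Gen 2 (rule 102): 100010101001
Gen 3 (rule 57): 011001010100
Gen 4 (rule 102): 101011111100
Gen 5 (rule 57): 010110000011
Gen 6 (rule 102): 111010000101
Gen 7 (rule 57): 100101110010
Gen 8 (rule 102): 101110010110
Gen 9 (rule 57): 011001001101
Gen 10 (rule 102): 101011010111
Gen 11 (rule 57): 010110101100

Answer: never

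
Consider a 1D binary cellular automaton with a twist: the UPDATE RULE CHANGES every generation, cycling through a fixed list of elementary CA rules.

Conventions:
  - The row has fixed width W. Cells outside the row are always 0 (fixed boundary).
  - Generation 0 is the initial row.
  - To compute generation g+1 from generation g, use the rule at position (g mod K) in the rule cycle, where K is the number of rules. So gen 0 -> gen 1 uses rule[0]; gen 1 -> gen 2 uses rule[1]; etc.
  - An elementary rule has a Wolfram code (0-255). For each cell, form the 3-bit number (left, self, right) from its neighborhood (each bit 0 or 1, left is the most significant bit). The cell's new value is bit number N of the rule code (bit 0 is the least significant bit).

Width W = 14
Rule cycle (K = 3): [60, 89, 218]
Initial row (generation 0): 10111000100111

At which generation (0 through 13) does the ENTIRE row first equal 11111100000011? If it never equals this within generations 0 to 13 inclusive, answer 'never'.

Answer: never

Derivation:
Gen 0: 10111000100111
Gen 1 (rule 60): 11100100110100
Gen 2 (rule 89): 10110010110011
Gen 3 (rule 218): 00111100111111
Gen 4 (rule 60): 00100010100000
Gen 5 (rule 89): 10011000011111
Gen 6 (rule 218): 01111100111111
Gen 7 (rule 60): 01000010100000
Gen 8 (rule 89): 00111000011111
Gen 9 (rule 218): 01111100111111
Gen 10 (rule 60): 01000010100000
Gen 11 (rule 89): 00111000011111
Gen 12 (rule 218): 01111100111111
Gen 13 (rule 60): 01000010100000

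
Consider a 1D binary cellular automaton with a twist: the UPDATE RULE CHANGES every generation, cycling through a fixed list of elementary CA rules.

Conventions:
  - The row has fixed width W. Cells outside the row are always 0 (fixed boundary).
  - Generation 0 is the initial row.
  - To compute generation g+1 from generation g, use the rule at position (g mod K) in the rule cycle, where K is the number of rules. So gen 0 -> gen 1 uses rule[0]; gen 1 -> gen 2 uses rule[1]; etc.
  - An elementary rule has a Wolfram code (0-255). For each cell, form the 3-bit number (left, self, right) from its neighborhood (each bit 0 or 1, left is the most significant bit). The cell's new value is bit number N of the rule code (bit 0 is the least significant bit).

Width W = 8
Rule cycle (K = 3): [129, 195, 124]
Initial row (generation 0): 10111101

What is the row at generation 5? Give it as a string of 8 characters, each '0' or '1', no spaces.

Gen 0: 10111101
Gen 1 (rule 129): 00011000
Gen 2 (rule 195): 11101011
Gen 3 (rule 124): 10111111
Gen 4 (rule 129): 00011110
Gen 5 (rule 195): 11101110

Answer: 11101110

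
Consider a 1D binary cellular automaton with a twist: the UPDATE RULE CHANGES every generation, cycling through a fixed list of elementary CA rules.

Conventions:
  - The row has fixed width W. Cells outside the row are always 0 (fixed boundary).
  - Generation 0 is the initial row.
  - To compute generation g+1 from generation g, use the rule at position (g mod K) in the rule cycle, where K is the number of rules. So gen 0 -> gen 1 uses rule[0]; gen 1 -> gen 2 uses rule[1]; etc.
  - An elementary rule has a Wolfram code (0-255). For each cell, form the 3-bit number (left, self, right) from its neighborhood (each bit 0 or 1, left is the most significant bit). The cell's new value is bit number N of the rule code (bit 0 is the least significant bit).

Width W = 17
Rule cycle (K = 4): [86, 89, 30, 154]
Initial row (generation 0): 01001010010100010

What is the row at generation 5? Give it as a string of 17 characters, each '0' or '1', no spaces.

Answer: 11111100110101100

Derivation:
Gen 0: 01001010010100010
Gen 1 (rule 86): 11111011110110111
Gen 2 (rule 89): 10001010010110101
Gen 3 (rule 30): 11011011110100101
Gen 4 (rule 154): 10010011100011000
Gen 5 (rule 86): 11111100110101100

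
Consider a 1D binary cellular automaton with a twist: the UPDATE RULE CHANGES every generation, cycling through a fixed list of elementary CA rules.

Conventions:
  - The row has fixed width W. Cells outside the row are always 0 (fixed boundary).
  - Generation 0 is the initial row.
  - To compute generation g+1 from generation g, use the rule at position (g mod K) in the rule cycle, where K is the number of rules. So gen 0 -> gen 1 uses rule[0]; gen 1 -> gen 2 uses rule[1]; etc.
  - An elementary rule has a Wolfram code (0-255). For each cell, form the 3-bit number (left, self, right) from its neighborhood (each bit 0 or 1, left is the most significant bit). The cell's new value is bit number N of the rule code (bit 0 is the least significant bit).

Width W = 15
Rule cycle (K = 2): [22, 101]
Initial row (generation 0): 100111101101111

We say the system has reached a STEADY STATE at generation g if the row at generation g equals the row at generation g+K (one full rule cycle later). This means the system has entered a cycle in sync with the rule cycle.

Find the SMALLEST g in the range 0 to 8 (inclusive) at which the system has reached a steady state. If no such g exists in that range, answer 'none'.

Answer: 2

Derivation:
Gen 0: 100111101101111
Gen 1 (rule 22): 111000000000000
Gen 2 (rule 101): 001011111111111
Gen 3 (rule 22): 011000000000000
Gen 4 (rule 101): 001011111111111
Gen 5 (rule 22): 011000000000000
Gen 6 (rule 101): 001011111111111
Gen 7 (rule 22): 011000000000000
Gen 8 (rule 101): 001011111111111
Gen 9 (rule 22): 011000000000000
Gen 10 (rule 101): 001011111111111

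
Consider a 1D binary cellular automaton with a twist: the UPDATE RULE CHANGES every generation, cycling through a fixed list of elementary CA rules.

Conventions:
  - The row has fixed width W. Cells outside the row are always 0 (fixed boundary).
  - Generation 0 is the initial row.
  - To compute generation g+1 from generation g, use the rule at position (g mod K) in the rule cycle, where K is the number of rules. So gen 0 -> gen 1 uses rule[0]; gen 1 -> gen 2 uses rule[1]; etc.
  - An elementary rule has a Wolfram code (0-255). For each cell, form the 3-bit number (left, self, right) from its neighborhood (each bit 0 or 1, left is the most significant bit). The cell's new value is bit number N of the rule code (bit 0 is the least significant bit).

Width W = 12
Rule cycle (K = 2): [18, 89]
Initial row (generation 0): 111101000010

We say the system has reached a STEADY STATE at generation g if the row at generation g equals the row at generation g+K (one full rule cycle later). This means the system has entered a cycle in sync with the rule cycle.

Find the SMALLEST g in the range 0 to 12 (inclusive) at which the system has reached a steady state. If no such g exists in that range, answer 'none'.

Answer: 7

Derivation:
Gen 0: 111101000010
Gen 1 (rule 18): 000000100101
Gen 2 (rule 89): 111110010000
Gen 3 (rule 18): 000001101000
Gen 4 (rule 89): 111101100111
Gen 5 (rule 18): 000000011000
Gen 6 (rule 89): 111111011111
Gen 7 (rule 18): 000000000000
Gen 8 (rule 89): 111111111111
Gen 9 (rule 18): 000000000000
Gen 10 (rule 89): 111111111111
Gen 11 (rule 18): 000000000000
Gen 12 (rule 89): 111111111111
Gen 13 (rule 18): 000000000000
Gen 14 (rule 89): 111111111111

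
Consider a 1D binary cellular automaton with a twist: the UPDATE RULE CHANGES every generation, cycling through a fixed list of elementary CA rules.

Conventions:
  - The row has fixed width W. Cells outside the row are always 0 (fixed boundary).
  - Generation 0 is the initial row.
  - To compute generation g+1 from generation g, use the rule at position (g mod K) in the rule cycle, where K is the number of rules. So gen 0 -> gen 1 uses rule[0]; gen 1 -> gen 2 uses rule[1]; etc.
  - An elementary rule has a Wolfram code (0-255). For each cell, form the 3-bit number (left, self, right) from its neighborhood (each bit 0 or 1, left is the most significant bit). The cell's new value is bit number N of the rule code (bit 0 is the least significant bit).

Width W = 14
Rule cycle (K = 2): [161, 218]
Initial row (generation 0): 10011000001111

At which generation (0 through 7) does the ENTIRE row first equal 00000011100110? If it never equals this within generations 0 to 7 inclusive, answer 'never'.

Answer: 1

Derivation:
Gen 0: 10011000001111
Gen 1 (rule 161): 00000011100110
Gen 2 (rule 218): 00000111111111
Gen 3 (rule 161): 11110011111110
Gen 4 (rule 218): 11111111111111
Gen 5 (rule 161): 01111111111110
Gen 6 (rule 218): 11111111111111
Gen 7 (rule 161): 01111111111110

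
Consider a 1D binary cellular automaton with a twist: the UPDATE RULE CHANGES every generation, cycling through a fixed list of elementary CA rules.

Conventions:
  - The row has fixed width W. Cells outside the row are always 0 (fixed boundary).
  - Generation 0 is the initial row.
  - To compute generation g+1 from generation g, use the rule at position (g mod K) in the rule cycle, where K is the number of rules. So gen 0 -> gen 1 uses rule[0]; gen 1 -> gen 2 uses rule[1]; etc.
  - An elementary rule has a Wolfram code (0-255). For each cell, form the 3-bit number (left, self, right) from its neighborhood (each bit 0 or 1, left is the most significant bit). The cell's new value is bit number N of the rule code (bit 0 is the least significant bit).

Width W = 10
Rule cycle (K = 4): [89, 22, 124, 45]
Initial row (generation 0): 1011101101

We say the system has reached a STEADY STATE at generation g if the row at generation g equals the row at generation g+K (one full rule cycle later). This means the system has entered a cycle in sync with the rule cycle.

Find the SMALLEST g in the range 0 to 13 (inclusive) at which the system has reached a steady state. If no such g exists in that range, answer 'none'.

Gen 0: 1011101101
Gen 1 (rule 89): 0010101100
Gen 2 (rule 22): 0110100010
Gen 3 (rule 124): 0111110011
Gen 4 (rule 45): 0100000010
Gen 5 (rule 89): 0011111001
Gen 6 (rule 22): 0100000111
Gen 7 (rule 124): 0110000101
Gen 8 (rule 45): 0100110111
Gen 9 (rule 89): 0010110101
Gen 10 (rule 22): 0110000101
Gen 11 (rule 124): 0111000111
Gen 12 (rule 45): 0100010100
Gen 13 (rule 89): 0011000011
Gen 14 (rule 22): 0100100100
Gen 15 (rule 124): 0110110110
Gen 16 (rule 45): 0101101100
Gen 17 (rule 89): 0001101111

Answer: none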